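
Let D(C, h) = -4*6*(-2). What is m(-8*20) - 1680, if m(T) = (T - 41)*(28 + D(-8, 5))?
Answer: -16956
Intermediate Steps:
D(C, h) = 48 (D(C, h) = -24*(-2) = 48)
m(T) = -3116 + 76*T (m(T) = (T - 41)*(28 + 48) = (-41 + T)*76 = -3116 + 76*T)
m(-8*20) - 1680 = (-3116 + 76*(-8*20)) - 1680 = (-3116 + 76*(-160)) - 1680 = (-3116 - 12160) - 1680 = -15276 - 1680 = -16956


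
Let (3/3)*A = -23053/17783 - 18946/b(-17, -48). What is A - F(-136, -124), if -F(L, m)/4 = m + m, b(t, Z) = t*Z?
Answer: -7375284271/7255464 ≈ -1016.5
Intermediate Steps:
b(t, Z) = Z*t
F(L, m) = -8*m (F(L, m) = -4*(m + m) = -8*m)
A = -177863983/7255464 (A = -23053/17783 - 18946/((-48*(-17))) = -23053*1/17783 - 18946/816 = -23053/17783 - 18946*1/816 = -23053/17783 - 9473/408 = -177863983/7255464 ≈ -24.514)
A - F(-136, -124) = -177863983/7255464 - (-8)*(-124) = -177863983/7255464 - 1*992 = -177863983/7255464 - 992 = -7375284271/7255464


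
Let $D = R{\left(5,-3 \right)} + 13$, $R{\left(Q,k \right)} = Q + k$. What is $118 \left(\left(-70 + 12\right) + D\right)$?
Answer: $-5074$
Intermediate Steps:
$D = 15$ ($D = \left(5 - 3\right) + 13 = 2 + 13 = 15$)
$118 \left(\left(-70 + 12\right) + D\right) = 118 \left(\left(-70 + 12\right) + 15\right) = 118 \left(-58 + 15\right) = 118 \left(-43\right) = -5074$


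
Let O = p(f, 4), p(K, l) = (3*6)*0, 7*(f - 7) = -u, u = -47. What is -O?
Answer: 0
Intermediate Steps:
f = 96/7 (f = 7 + (-1*(-47))/7 = 7 + (1/7)*47 = 7 + 47/7 = 96/7 ≈ 13.714)
p(K, l) = 0 (p(K, l) = 18*0 = 0)
O = 0
-O = -1*0 = 0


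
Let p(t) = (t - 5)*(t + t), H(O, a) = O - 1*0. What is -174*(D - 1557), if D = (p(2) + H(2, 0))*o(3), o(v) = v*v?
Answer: 286578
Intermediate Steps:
H(O, a) = O (H(O, a) = O + 0 = O)
p(t) = 2*t*(-5 + t) (p(t) = (-5 + t)*(2*t) = 2*t*(-5 + t))
o(v) = v**2
D = -90 (D = (2*2*(-5 + 2) + 2)*3**2 = (2*2*(-3) + 2)*9 = (-12 + 2)*9 = -10*9 = -90)
-174*(D - 1557) = -174*(-90 - 1557) = -174*(-1647) = 286578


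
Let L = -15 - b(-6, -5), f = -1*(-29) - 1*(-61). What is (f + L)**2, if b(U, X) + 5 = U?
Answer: 7396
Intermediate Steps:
f = 90 (f = 29 + 61 = 90)
b(U, X) = -5 + U
L = -4 (L = -15 - (-5 - 6) = -15 - 1*(-11) = -15 + 11 = -4)
(f + L)**2 = (90 - 4)**2 = 86**2 = 7396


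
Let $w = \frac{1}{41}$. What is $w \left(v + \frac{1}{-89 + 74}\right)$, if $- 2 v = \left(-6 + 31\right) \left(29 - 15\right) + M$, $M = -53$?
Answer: $- \frac{4457}{1230} \approx -3.6236$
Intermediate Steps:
$w = \frac{1}{41} \approx 0.02439$
$v = - \frac{297}{2}$ ($v = - \frac{\left(-6 + 31\right) \left(29 - 15\right) - 53}{2} = - \frac{25 \cdot 14 - 53}{2} = - \frac{350 - 53}{2} = \left(- \frac{1}{2}\right) 297 = - \frac{297}{2} \approx -148.5$)
$w \left(v + \frac{1}{-89 + 74}\right) = \frac{- \frac{297}{2} + \frac{1}{-89 + 74}}{41} = \frac{- \frac{297}{2} + \frac{1}{-15}}{41} = \frac{- \frac{297}{2} - \frac{1}{15}}{41} = \frac{1}{41} \left(- \frac{4457}{30}\right) = - \frac{4457}{1230}$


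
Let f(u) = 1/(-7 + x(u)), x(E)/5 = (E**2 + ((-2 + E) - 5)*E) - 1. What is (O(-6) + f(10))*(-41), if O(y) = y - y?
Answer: -41/638 ≈ -0.064263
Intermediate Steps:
x(E) = -5 + 5*E**2 + 5*E*(-7 + E) (x(E) = 5*((E**2 + ((-2 + E) - 5)*E) - 1) = 5*((E**2 + (-7 + E)*E) - 1) = 5*((E**2 + E*(-7 + E)) - 1) = 5*(-1 + E**2 + E*(-7 + E)) = -5 + 5*E**2 + 5*E*(-7 + E))
O(y) = 0
f(u) = 1/(-12 - 35*u + 10*u**2) (f(u) = 1/(-7 + (-5 - 35*u + 10*u**2)) = 1/(-12 - 35*u + 10*u**2))
(O(-6) + f(10))*(-41) = (0 + 1/(-12 - 35*10 + 10*10**2))*(-41) = (0 + 1/(-12 - 350 + 10*100))*(-41) = (0 + 1/(-12 - 350 + 1000))*(-41) = (0 + 1/638)*(-41) = (1/638)*(-41) = -41/638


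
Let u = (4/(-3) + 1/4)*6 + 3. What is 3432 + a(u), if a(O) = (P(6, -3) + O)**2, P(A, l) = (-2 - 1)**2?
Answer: 13849/4 ≈ 3462.3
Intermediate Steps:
u = -7/2 (u = (4*(-1/3) + 1*(1/4))*6 + 3 = (-4/3 + 1/4)*6 + 3 = -13/12*6 + 3 = -13/2 + 3 = -7/2 ≈ -3.5000)
P(A, l) = 9 (P(A, l) = (-3)**2 = 9)
a(O) = (9 + O)**2
3432 + a(u) = 3432 + (9 - 7/2)**2 = 3432 + (11/2)**2 = 3432 + 121/4 = 13849/4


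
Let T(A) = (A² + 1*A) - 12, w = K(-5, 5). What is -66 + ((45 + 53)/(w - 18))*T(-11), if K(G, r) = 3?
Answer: -10594/15 ≈ -706.27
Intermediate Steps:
w = 3
T(A) = -12 + A + A² (T(A) = (A² + A) - 12 = (A + A²) - 12 = -12 + A + A²)
-66 + ((45 + 53)/(w - 18))*T(-11) = -66 + ((45 + 53)/(3 - 18))*(-12 - 11 + (-11)²) = -66 + (98/(-15))*(-12 - 11 + 121) = -66 + (98*(-1/15))*98 = -66 - 98/15*98 = -66 - 9604/15 = -10594/15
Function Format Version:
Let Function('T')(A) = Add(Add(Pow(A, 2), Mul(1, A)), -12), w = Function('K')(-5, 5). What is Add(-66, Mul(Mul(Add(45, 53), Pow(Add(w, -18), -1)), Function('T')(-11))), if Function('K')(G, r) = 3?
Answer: Rational(-10594, 15) ≈ -706.27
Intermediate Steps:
w = 3
Function('T')(A) = Add(-12, A, Pow(A, 2)) (Function('T')(A) = Add(Add(Pow(A, 2), A), -12) = Add(Add(A, Pow(A, 2)), -12) = Add(-12, A, Pow(A, 2)))
Add(-66, Mul(Mul(Add(45, 53), Pow(Add(w, -18), -1)), Function('T')(-11))) = Add(-66, Mul(Mul(Add(45, 53), Pow(Add(3, -18), -1)), Add(-12, -11, Pow(-11, 2)))) = Add(-66, Mul(Mul(98, Pow(-15, -1)), Add(-12, -11, 121))) = Add(-66, Mul(Mul(98, Rational(-1, 15)), 98)) = Add(-66, Mul(Rational(-98, 15), 98)) = Add(-66, Rational(-9604, 15)) = Rational(-10594, 15)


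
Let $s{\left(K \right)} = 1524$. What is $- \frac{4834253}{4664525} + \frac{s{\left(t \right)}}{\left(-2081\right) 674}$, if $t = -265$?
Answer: $- \frac{3393801494191}{3271217388925} \approx -1.0375$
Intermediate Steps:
$- \frac{4834253}{4664525} + \frac{s{\left(t \right)}}{\left(-2081\right) 674} = - \frac{4834253}{4664525} + \frac{1524}{\left(-2081\right) 674} = \left(-4834253\right) \frac{1}{4664525} + \frac{1524}{-1402594} = - \frac{4834253}{4664525} + 1524 \left(- \frac{1}{1402594}\right) = - \frac{4834253}{4664525} - \frac{762}{701297} = - \frac{3393801494191}{3271217388925}$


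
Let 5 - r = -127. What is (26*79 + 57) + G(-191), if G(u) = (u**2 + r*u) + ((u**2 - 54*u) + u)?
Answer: 59984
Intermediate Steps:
r = 132 (r = 5 - 1*(-127) = 5 + 127 = 132)
G(u) = 2*u**2 + 79*u (G(u) = (u**2 + 132*u) + ((u**2 - 54*u) + u) = (u**2 + 132*u) + (u**2 - 53*u) = 2*u**2 + 79*u)
(26*79 + 57) + G(-191) = (26*79 + 57) - 191*(79 + 2*(-191)) = (2054 + 57) - 191*(79 - 382) = 2111 - 191*(-303) = 2111 + 57873 = 59984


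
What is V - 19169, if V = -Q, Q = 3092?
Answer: -22261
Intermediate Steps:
V = -3092 (V = -1*3092 = -3092)
V - 19169 = -3092 - 19169 = -22261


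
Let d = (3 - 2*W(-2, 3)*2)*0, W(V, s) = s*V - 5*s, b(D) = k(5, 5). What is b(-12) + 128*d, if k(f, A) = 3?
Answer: 3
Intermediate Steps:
b(D) = 3
W(V, s) = -5*s + V*s (W(V, s) = V*s - 5*s = -5*s + V*s)
d = 0 (d = (3 - 6*(-5 - 2)*2)*0 = (3 - 6*(-7)*2)*0 = (3 - 2*(-21)*2)*0 = (3 + 42*2)*0 = (3 + 84)*0 = 87*0 = 0)
b(-12) + 128*d = 3 + 128*0 = 3 + 0 = 3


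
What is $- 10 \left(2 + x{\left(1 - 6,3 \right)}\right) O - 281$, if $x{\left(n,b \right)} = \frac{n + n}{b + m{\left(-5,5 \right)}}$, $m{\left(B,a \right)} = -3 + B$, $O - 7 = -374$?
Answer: $14399$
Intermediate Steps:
$O = -367$ ($O = 7 - 374 = -367$)
$x{\left(n,b \right)} = \frac{2 n}{-8 + b}$ ($x{\left(n,b \right)} = \frac{n + n}{b - 8} = \frac{2 n}{b - 8} = \frac{2 n}{-8 + b}$)
$- 10 \left(2 + x{\left(1 - 6,3 \right)}\right) O - 281 = - 10 \left(2 + \frac{2 \left(1 - 6\right)}{-8 + 3}\right) \left(-367\right) - 281 = - 10 \left(2 + \frac{2 \left(1 - 6\right)}{-5}\right) \left(-367\right) - 281 = - 10 \left(2 + 2 \left(-5\right) \left(- \frac{1}{5}\right)\right) \left(-367\right) - 281 = - 10 \left(2 + 2\right) \left(-367\right) - 281 = \left(-10\right) 4 \left(-367\right) - 281 = \left(-40\right) \left(-367\right) - 281 = 14680 - 281 = 14399$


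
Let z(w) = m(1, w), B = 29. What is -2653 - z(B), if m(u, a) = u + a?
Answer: -2683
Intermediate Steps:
m(u, a) = a + u
z(w) = 1 + w (z(w) = w + 1 = 1 + w)
-2653 - z(B) = -2653 - (1 + 29) = -2653 - 1*30 = -2653 - 30 = -2683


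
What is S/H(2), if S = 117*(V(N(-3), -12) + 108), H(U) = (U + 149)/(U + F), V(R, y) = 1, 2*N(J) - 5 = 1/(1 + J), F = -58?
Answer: -714168/151 ≈ -4729.6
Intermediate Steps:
N(J) = 5/2 + 1/(2*(1 + J))
H(U) = (149 + U)/(-58 + U) (H(U) = (U + 149)/(U - 58) = (149 + U)/(-58 + U))
S = 12753 (S = 117*(1 + 108) = 117*109 = 12753)
S/H(2) = 12753/(((149 + 2)/(-58 + 2))) = 12753/((151/(-56))) = 12753/((-1/56*151)) = 12753/(-151/56) = 12753*(-56/151) = -714168/151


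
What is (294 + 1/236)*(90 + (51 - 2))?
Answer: 9644515/236 ≈ 40867.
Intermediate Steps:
(294 + 1/236)*(90 + (51 - 2)) = (294 + 1/236)*(90 + 49) = (69385/236)*139 = 9644515/236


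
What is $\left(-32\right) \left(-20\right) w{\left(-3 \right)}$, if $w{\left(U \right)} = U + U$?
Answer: $-3840$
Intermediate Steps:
$w{\left(U \right)} = 2 U$
$\left(-32\right) \left(-20\right) w{\left(-3 \right)} = \left(-32\right) \left(-20\right) 2 \left(-3\right) = 640 \left(-6\right) = -3840$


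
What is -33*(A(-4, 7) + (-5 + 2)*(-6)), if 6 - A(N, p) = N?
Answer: -924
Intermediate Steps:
A(N, p) = 6 - N
-33*(A(-4, 7) + (-5 + 2)*(-6)) = -33*((6 - 1*(-4)) + (-5 + 2)*(-6)) = -33*((6 + 4) - 3*(-6)) = -33*(10 + 18) = -33*28 = -924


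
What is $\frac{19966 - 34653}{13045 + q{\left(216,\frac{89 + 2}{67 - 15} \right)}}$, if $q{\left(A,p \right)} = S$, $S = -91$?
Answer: $- \frac{14687}{12954} \approx -1.1338$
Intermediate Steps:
$q{\left(A,p \right)} = -91$
$\frac{19966 - 34653}{13045 + q{\left(216,\frac{89 + 2}{67 - 15} \right)}} = \frac{19966 - 34653}{13045 - 91} = - \frac{14687}{12954}$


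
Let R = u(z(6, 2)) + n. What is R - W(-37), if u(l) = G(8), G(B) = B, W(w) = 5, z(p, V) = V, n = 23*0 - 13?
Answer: -10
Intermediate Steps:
n = -13 (n = 0 - 13 = -13)
u(l) = 8
R = -5 (R = 8 - 13 = -5)
R - W(-37) = -5 - 1*5 = -5 - 5 = -10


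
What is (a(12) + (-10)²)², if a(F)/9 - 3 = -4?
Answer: 8281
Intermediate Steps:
a(F) = -9 (a(F) = 27 + 9*(-4) = 27 - 36 = -9)
(a(12) + (-10)²)² = (-9 + (-10)²)² = (-9 + 100)² = 91² = 8281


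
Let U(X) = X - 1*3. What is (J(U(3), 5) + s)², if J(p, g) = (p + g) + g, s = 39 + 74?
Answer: 15129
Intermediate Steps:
U(X) = -3 + X (U(X) = X - 3 = -3 + X)
s = 113
J(p, g) = p + 2*g (J(p, g) = (g + p) + g = p + 2*g)
(J(U(3), 5) + s)² = (((-3 + 3) + 2*5) + 113)² = ((0 + 10) + 113)² = (10 + 113)² = 123² = 15129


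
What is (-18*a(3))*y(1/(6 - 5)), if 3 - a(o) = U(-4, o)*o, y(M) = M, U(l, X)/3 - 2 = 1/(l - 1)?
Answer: 1188/5 ≈ 237.60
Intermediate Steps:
U(l, X) = 6 + 3/(-1 + l) (U(l, X) = 6 + 3/(l - 1) = 6 + 3/(-1 + l))
a(o) = 3 - 27*o/5 (a(o) = 3 - 3*(-1 + 2*(-4))/(-1 - 4)*o = 3 - 3*(-1 - 8)/(-5)*o = 3 - 3*(-1/5)*(-9)*o = 3 - 27*o/5)
(-18*a(3))*y(1/(6 - 5)) = (-18*(3 - 27/5*3))/(6 - 5) = -18*(3 - 81/5)/1 = -18*(-66/5)*1 = (1188/5)*1 = 1188/5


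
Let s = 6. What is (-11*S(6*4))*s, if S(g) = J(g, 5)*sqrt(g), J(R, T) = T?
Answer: -660*sqrt(6) ≈ -1616.7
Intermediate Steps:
S(g) = 5*sqrt(g)
(-11*S(6*4))*s = -55*sqrt(6*4)*6 = -55*sqrt(24)*6 = -55*2*sqrt(6)*6 = -110*sqrt(6)*6 = -660*sqrt(6)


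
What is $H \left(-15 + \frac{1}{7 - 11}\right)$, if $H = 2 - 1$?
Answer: $- \frac{61}{4} \approx -15.25$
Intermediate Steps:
$H = 1$ ($H = 2 - 1 = 1$)
$H \left(-15 + \frac{1}{7 - 11}\right) = 1 \left(-15 + \frac{1}{7 - 11}\right) = 1 \left(-15 + \frac{1}{-4}\right) = 1 \left(-15 - \frac{1}{4}\right) = 1 \left(- \frac{61}{4}\right) = - \frac{61}{4}$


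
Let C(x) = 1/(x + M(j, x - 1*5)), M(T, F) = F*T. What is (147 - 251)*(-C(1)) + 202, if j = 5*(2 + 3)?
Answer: 19894/99 ≈ 200.95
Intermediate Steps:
j = 25 (j = 5*5 = 25)
C(x) = 1/(-125 + 26*x) (C(x) = 1/(x + (x - 1*5)*25) = 1/(x + (x - 5)*25) = 1/(x + (-5 + x)*25) = 1/(x + (-125 + 25*x)) = 1/(-125 + 26*x))
(147 - 251)*(-C(1)) + 202 = (147 - 251)*(-1/(-125 + 26*1)) + 202 = -(-104)/(-125 + 26) + 202 = -(-104)/(-99) + 202 = -(-104)*(-1)/99 + 202 = -104*1/99 + 202 = -104/99 + 202 = 19894/99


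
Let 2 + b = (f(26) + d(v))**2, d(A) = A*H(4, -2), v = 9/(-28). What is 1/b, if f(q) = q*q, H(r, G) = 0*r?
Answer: 1/456974 ≈ 2.1883e-6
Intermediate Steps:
H(r, G) = 0
f(q) = q**2
v = -9/28 (v = 9*(-1/28) = -9/28 ≈ -0.32143)
d(A) = 0 (d(A) = A*0 = 0)
b = 456974 (b = -2 + (26**2 + 0)**2 = -2 + (676 + 0)**2 = -2 + 676**2 = -2 + 456976 = 456974)
1/b = 1/456974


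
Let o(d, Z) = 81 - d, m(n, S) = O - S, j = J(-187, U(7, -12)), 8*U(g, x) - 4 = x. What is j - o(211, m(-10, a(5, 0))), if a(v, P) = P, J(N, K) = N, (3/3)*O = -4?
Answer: -57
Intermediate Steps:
O = -4
U(g, x) = 1/2 + x/8
j = -187
m(n, S) = -4 - S
j - o(211, m(-10, a(5, 0))) = -187 - (81 - 1*211) = -187 - (81 - 211) = -187 - 1*(-130) = -187 + 130 = -57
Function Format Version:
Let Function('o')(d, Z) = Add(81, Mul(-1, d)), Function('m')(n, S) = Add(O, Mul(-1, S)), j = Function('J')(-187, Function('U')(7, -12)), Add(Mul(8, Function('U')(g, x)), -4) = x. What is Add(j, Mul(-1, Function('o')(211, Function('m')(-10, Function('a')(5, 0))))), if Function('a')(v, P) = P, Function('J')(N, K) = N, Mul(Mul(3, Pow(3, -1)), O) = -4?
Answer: -57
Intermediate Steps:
O = -4
Function('U')(g, x) = Add(Rational(1, 2), Mul(Rational(1, 8), x))
j = -187
Function('m')(n, S) = Add(-4, Mul(-1, S))
Add(j, Mul(-1, Function('o')(211, Function('m')(-10, Function('a')(5, 0))))) = Add(-187, Mul(-1, Add(81, Mul(-1, 211)))) = Add(-187, Mul(-1, Add(81, -211))) = Add(-187, Mul(-1, -130)) = Add(-187, 130) = -57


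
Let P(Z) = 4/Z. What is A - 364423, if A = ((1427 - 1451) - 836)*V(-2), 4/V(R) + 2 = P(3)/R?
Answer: -363133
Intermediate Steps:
V(R) = 4/(-2 + 4/(3*R)) (V(R) = 4/(-2 + (4/3)/R) = 4/(-2 + (4*(⅓))/R) = 4/(-2 + 4/(3*R)))
A = 1290 (A = ((1427 - 1451) - 836)*(-6*(-2)/(-2 + 3*(-2))) = (-24 - 836)*(-6*(-2)/(-2 - 6)) = -(-5160)*(-2)/(-8) = -(-5160)*(-2)*(-1)/8 = -860*(-3/2) = 1290)
A - 364423 = 1290 - 364423 = -363133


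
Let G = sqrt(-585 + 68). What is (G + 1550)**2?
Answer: (1550 + I*sqrt(517))**2 ≈ 2.402e+6 + 70487.0*I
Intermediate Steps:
G = I*sqrt(517) (G = sqrt(-517) = I*sqrt(517) ≈ 22.738*I)
(G + 1550)**2 = (I*sqrt(517) + 1550)**2 = (1550 + I*sqrt(517))**2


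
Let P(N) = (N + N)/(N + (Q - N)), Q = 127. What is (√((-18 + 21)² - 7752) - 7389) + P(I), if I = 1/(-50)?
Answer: -23460076/3175 + I*√7743 ≈ -7389.0 + 87.994*I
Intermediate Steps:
I = -1/50 ≈ -0.020000
P(N) = 2*N/127 (P(N) = (N + N)/(N + (127 - N)) = (2*N)/127 = (2*N)*(1/127) = 2*N/127)
(√((-18 + 21)² - 7752) - 7389) + P(I) = (√((-18 + 21)² - 7752) - 7389) + (2/127)*(-1/50) = (√(3² - 7752) - 7389) - 1/3175 = (√(9 - 7752) - 7389) - 1/3175 = (√(-7743) - 7389) - 1/3175 = (I*√7743 - 7389) - 1/3175 = (-7389 + I*√7743) - 1/3175 = -23460076/3175 + I*√7743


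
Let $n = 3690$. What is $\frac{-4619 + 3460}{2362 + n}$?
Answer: $- \frac{1159}{6052} \approx -0.19151$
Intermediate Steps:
$\frac{-4619 + 3460}{2362 + n} = \frac{-4619 + 3460}{2362 + 3690} = - \frac{1159}{6052}$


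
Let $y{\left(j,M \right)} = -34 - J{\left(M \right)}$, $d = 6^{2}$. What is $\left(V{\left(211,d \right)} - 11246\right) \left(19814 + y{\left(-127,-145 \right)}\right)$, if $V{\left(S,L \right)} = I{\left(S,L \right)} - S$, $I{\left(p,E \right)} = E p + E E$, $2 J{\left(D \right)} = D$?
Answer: $- \frac{101843325}{2} \approx -5.0922 \cdot 10^{7}$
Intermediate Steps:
$J{\left(D \right)} = \frac{D}{2}$
$d = 36$
$y{\left(j,M \right)} = -34 - \frac{M}{2}$
$I{\left(p,E \right)} = E^{2} + E p$ ($I{\left(p,E \right)} = E p + E^{2} = E^{2} + E p$)
$V{\left(S,L \right)} = - S + L \left(L + S\right)$ ($V{\left(S,L \right)} = L \left(L + S\right) - S = - S + L \left(L + S\right)$)
$\left(V{\left(211,d \right)} - 11246\right) \left(19814 + y{\left(-127,-145 \right)}\right) = \left(\left(\left(-1\right) 211 + 36 \left(36 + 211\right)\right) - 11246\right) \left(19814 - - \frac{77}{2}\right) = \left(\left(-211 + 36 \cdot 247\right) - 11246\right) \left(19814 + \left(-34 + \frac{145}{2}\right)\right) = \left(\left(-211 + 8892\right) - 11246\right) \left(19814 + \frac{77}{2}\right) = \left(8681 - 11246\right) \frac{39705}{2} = \left(-2565\right) \frac{39705}{2} = - \frac{101843325}{2}$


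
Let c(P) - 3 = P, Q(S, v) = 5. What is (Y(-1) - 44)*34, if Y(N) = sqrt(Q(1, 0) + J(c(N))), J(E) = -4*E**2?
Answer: -1496 + 34*I*sqrt(11) ≈ -1496.0 + 112.77*I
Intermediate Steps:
c(P) = 3 + P
Y(N) = sqrt(5 - 4*(3 + N)**2)
(Y(-1) - 44)*34 = (sqrt(5 - 4*(3 - 1)**2) - 44)*34 = (sqrt(5 - 4*2**2) - 44)*34 = (sqrt(5 - 4*4) - 44)*34 = (sqrt(5 - 16) - 44)*34 = (sqrt(-11) - 44)*34 = (I*sqrt(11) - 44)*34 = (-44 + I*sqrt(11))*34 = -1496 + 34*I*sqrt(11)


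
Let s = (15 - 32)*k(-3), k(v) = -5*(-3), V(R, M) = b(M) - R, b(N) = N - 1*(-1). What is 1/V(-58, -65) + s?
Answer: -1531/6 ≈ -255.17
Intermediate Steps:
b(N) = 1 + N (b(N) = N + 1 = 1 + N)
V(R, M) = 1 + M - R (V(R, M) = (1 + M) - R = 1 + M - R)
k(v) = 15
s = -255 (s = (15 - 32)*15 = -17*15 = -255)
1/V(-58, -65) + s = 1/(1 - 65 - 1*(-58)) - 255 = 1/(1 - 65 + 58) - 255 = 1/(-6) - 255 = -1/6 - 255 = -1531/6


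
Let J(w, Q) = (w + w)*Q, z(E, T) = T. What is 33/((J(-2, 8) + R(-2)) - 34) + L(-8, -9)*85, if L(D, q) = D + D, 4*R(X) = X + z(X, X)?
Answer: -91153/67 ≈ -1360.5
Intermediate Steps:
R(X) = X/2 (R(X) = (X + X)/4 = (2*X)/4 = X/2)
L(D, q) = 2*D
J(w, Q) = 2*Q*w (J(w, Q) = (2*w)*Q = 2*Q*w)
33/((J(-2, 8) + R(-2)) - 34) + L(-8, -9)*85 = 33/((2*8*(-2) + (½)*(-2)) - 34) + (2*(-8))*85 = 33/((-32 - 1) - 34) - 16*85 = 33/(-33 - 34) - 1360 = 33/(-67) - 1360 = 33*(-1/67) - 1360 = -33/67 - 1360 = -91153/67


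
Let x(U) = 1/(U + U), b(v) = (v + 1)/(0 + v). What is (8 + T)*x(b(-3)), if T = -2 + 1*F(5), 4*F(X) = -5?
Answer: 57/16 ≈ 3.5625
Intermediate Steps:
F(X) = -5/4 (F(X) = (¼)*(-5) = -5/4)
b(v) = (1 + v)/v
x(U) = 1/(2*U)
T = -13/4 (T = -2 + 1*(-5/4) = -2 - 5/4 = -13/4 ≈ -3.2500)
(8 + T)*x(b(-3)) = (8 - 13/4)*(1/(2*(((1 - 3)/(-3))))) = 19*(1/(2*((-⅓*(-2)))))/4 = 19*(1/(2*(⅔)))/4 = 19*((½)*(3/2))/4 = (19/4)*(¾) = 57/16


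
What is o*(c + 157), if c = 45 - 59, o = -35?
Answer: -5005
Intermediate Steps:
c = -14
o*(c + 157) = -35*(-14 + 157) = -35*143 = -5005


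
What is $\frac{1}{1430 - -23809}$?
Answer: $\frac{1}{25239} \approx 3.9621 \cdot 10^{-5}$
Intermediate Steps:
$\frac{1}{1430 - -23809} = \frac{1}{1430 + \left(-16406 + 40215\right)} = \frac{1}{1430 + 23809} = \frac{1}{25239}$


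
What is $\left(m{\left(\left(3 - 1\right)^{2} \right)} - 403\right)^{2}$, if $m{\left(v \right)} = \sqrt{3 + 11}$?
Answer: $\left(403 - \sqrt{14}\right)^{2} \approx 1.5941 \cdot 10^{5}$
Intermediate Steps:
$m{\left(v \right)} = \sqrt{14}$
$\left(m{\left(\left(3 - 1\right)^{2} \right)} - 403\right)^{2} = \left(\sqrt{14} - 403\right)^{2} = \left(-403 + \sqrt{14}\right)^{2}$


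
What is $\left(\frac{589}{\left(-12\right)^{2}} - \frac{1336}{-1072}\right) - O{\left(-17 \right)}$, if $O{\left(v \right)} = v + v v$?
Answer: $- \frac{2572769}{9648} \approx -266.66$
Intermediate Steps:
$O{\left(v \right)} = v + v^{2}$
$\left(\frac{589}{\left(-12\right)^{2}} - \frac{1336}{-1072}\right) - O{\left(-17 \right)} = \left(\frac{589}{\left(-12\right)^{2}} - \frac{1336}{-1072}\right) - - 17 \left(1 - 17\right) = \left(\frac{589}{144} - - \frac{167}{134}\right) - \left(-17\right) \left(-16\right) = \left(589 \cdot \frac{1}{144} + \frac{167}{134}\right) - 272 = \left(\frac{589}{144} + \frac{167}{134}\right) - 272 = \frac{51487}{9648} - 272 = - \frac{2572769}{9648}$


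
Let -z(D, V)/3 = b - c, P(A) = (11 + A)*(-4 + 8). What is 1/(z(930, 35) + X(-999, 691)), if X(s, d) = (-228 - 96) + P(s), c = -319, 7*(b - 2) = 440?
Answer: -7/37993 ≈ -0.00018424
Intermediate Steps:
b = 454/7 (b = 2 + (⅐)*440 = 2 + 440/7 = 454/7 ≈ 64.857)
P(A) = 44 + 4*A (P(A) = (11 + A)*4 = 44 + 4*A)
X(s, d) = -280 + 4*s (X(s, d) = (-228 - 96) + (44 + 4*s) = -324 + (44 + 4*s) = -280 + 4*s)
z(D, V) = -8061/7 (z(D, V) = -3*(454/7 - 1*(-319)) = -3*(454/7 + 319) = -3*2687/7 = -8061/7)
1/(z(930, 35) + X(-999, 691)) = 1/(-8061/7 + (-280 + 4*(-999))) = 1/(-8061/7 + (-280 - 3996)) = 1/(-8061/7 - 4276) = 1/(-37993/7) = -7/37993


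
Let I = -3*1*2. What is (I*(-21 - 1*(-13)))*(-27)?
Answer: -1296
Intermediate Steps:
I = -6 (I = -3*2 = -6)
(I*(-21 - 1*(-13)))*(-27) = -6*(-21 - 1*(-13))*(-27) = -6*(-21 + 13)*(-27) = -6*(-8)*(-27) = 48*(-27) = -1296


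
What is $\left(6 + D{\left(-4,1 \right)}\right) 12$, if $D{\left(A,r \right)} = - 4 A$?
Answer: $264$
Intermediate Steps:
$\left(6 + D{\left(-4,1 \right)}\right) 12 = \left(6 - -16\right) 12 = \left(6 + 16\right) 12 = 22 \cdot 12 = 264$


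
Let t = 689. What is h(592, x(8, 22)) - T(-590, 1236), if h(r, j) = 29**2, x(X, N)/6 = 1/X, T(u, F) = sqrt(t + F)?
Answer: 841 - 5*sqrt(77) ≈ 797.13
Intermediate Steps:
T(u, F) = sqrt(689 + F)
x(X, N) = 6/X
h(r, j) = 841
h(592, x(8, 22)) - T(-590, 1236) = 841 - sqrt(689 + 1236) = 841 - sqrt(1925) = 841 - 5*sqrt(77)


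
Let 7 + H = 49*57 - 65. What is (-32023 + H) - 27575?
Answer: -56877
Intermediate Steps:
H = 2721 (H = -7 + (49*57 - 65) = -7 + (2793 - 65) = -7 + 2728 = 2721)
(-32023 + H) - 27575 = (-32023 + 2721) - 27575 = -29302 - 27575 = -56877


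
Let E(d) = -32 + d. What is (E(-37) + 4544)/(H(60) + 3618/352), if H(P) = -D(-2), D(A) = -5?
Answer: 787600/2689 ≈ 292.90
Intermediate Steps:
H(P) = 5 (H(P) = -1*(-5) = 5)
(E(-37) + 4544)/(H(60) + 3618/352) = ((-32 - 37) + 4544)/(5 + 3618/352) = (-69 + 4544)/(5 + 3618*(1/352)) = 4475/(5 + 1809/176) = 4475/(2689/176) = 4475*(176/2689) = 787600/2689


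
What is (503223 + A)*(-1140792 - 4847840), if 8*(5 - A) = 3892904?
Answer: -99501120680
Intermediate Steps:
A = -486608 (A = 5 - 1/8*3892904 = 5 - 486613 = -486608)
(503223 + A)*(-1140792 - 4847840) = (503223 - 486608)*(-1140792 - 4847840) = 16615*(-5988632) = -99501120680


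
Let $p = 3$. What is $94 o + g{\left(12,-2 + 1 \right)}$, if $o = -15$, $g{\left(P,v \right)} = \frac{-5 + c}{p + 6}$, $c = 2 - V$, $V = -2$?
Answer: $- \frac{12691}{9} \approx -1410.1$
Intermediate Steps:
$c = 4$ ($c = 2 - -2 = 2 + 2 = 4$)
$g{\left(P,v \right)} = - \frac{1}{9}$ ($g{\left(P,v \right)} = \frac{-5 + 4}{3 + 6} = - \frac{1}{9}$)
$94 o + g{\left(12,-2 + 1 \right)} = 94 \left(-15\right) - \frac{1}{9} = -1410 - \frac{1}{9} = - \frac{12691}{9}$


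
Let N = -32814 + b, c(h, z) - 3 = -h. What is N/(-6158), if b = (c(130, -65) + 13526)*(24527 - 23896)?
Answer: -8421955/6158 ≈ -1367.6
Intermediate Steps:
c(h, z) = 3 - h
b = 8454769 (b = ((3 - 1*130) + 13526)*(24527 - 23896) = ((3 - 130) + 13526)*631 = (-127 + 13526)*631 = 13399*631 = 8454769)
N = 8421955 (N = -32814 + 8454769 = 8421955)
N/(-6158) = 8421955/(-6158) = 8421955*(-1/6158) = -8421955/6158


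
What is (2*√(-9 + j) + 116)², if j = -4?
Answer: 13404 + 464*I*√13 ≈ 13404.0 + 1673.0*I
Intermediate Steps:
(2*√(-9 + j) + 116)² = (2*√(-9 - 4) + 116)² = (2*√(-13) + 116)² = (2*(I*√13) + 116)² = (2*I*√13 + 116)² = (116 + 2*I*√13)²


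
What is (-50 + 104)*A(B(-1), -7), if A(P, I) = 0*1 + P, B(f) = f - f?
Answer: 0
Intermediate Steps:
B(f) = 0
A(P, I) = P (A(P, I) = 0 + P = P)
(-50 + 104)*A(B(-1), -7) = (-50 + 104)*0 = 54*0 = 0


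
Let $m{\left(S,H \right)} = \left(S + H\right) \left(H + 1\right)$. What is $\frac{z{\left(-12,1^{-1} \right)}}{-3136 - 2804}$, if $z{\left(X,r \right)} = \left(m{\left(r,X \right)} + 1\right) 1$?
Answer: $- \frac{61}{2970} \approx -0.020539$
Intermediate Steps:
$m{\left(S,H \right)} = \left(1 + H\right) \left(H + S\right)$ ($m{\left(S,H \right)} = \left(H + S\right) \left(1 + H\right) = \left(1 + H\right) \left(H + S\right)$)
$z{\left(X,r \right)} = 1 + X + r + X^{2} + X r$ ($z{\left(X,r \right)} = \left(\left(X + r + X^{2} + X r\right) + 1\right) 1 = \left(1 + X + r + X^{2} + X r\right) 1 = 1 + X + r + X^{2} + X r$)
$\frac{z{\left(-12,1^{-1} \right)}}{-3136 - 2804} = \frac{1 - 12 + 1^{-1} + \left(-12\right)^{2} - \frac{12}{1}}{-3136 - 2804} = \frac{1 - 12 + 1 + 144 - 12}{-5940} = - \frac{1 - 12 + 1 + 144 - 12}{5940} = \left(- \frac{1}{5940}\right) 122 = - \frac{61}{2970}$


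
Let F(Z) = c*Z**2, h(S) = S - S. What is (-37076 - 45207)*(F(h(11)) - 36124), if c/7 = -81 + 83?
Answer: 2972391092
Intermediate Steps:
c = 14 (c = 7*(-81 + 83) = 7*2 = 14)
h(S) = 0
F(Z) = 14*Z**2
(-37076 - 45207)*(F(h(11)) - 36124) = (-37076 - 45207)*(14*0**2 - 36124) = -82283*(14*0 - 36124) = -82283*(0 - 36124) = -82283*(-36124) = 2972391092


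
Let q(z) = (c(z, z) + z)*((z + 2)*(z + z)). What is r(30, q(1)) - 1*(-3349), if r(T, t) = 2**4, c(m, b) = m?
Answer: 3365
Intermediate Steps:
q(z) = 4*z**2*(2 + z) (q(z) = (z + z)*((z + 2)*(z + z)) = (2*z)*((2 + z)*(2*z)) = (2*z)*(2*z*(2 + z)) = 4*z**2*(2 + z))
r(T, t) = 16
r(30, q(1)) - 1*(-3349) = 16 - 1*(-3349) = 16 + 3349 = 3365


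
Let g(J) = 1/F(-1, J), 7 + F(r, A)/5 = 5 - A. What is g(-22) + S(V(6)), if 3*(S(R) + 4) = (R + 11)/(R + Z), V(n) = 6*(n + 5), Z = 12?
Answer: -42833/11700 ≈ -3.6609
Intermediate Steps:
F(r, A) = -10 - 5*A (F(r, A) = -35 + 5*(5 - A) = -35 + (25 - 5*A) = -10 - 5*A)
g(J) = 1/(-10 - 5*J)
V(n) = 30 + 6*n (V(n) = 6*(5 + n) = 30 + 6*n)
S(R) = -4 + (11 + R)/(3*(12 + R)) (S(R) = -4 + ((R + 11)/(R + 12))/3 = -4 + ((11 + R)/(12 + R))/3 = -4 + (11 + R)/(3*(12 + R)))
g(-22) + S(V(6)) = -1/(10 + 5*(-22)) + (-133 - 11*(30 + 6*6))/(3*(12 + (30 + 6*6))) = -1/(10 - 110) + (-133 - 11*(30 + 36))/(3*(12 + (30 + 36))) = -1/(-100) + (-133 - 11*66)/(3*(12 + 66)) = -1*(-1/100) + (⅓)*(-133 - 726)/78 = 1/100 + (⅓)*(1/78)*(-859) = 1/100 - 859/234 = -42833/11700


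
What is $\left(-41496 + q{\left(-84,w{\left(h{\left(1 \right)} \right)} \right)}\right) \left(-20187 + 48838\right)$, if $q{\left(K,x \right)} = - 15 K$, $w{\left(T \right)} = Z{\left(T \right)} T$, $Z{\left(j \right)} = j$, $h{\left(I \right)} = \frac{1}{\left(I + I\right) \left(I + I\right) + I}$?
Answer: $-1152801636$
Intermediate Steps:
$h{\left(I \right)} = \frac{1}{I + 4 I^{2}}$ ($h{\left(I \right)} = \frac{1}{2 I 2 I + I} = \frac{1}{4 I^{2} + I} = \frac{1}{I + 4 I^{2}}$)
$w{\left(T \right)} = T^{2}$ ($w{\left(T \right)} = T T = T^{2}$)
$\left(-41496 + q{\left(-84,w{\left(h{\left(1 \right)} \right)} \right)}\right) \left(-20187 + 48838\right) = \left(-41496 - -1260\right) \left(-20187 + 48838\right) = \left(-41496 + 1260\right) 28651 = \left(-40236\right) 28651 = -1152801636$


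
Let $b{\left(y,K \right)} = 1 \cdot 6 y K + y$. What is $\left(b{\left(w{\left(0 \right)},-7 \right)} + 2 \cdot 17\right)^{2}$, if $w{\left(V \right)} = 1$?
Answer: $49$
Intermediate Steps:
$b{\left(y,K \right)} = y + 6 K y$ ($b{\left(y,K \right)} = 6 y K + y = 6 K y + y = y + 6 K y$)
$\left(b{\left(w{\left(0 \right)},-7 \right)} + 2 \cdot 17\right)^{2} = \left(1 \left(1 + 6 \left(-7\right)\right) + 2 \cdot 17\right)^{2} = \left(1 \left(1 - 42\right) + 34\right)^{2} = \left(1 \left(-41\right) + 34\right)^{2} = \left(-41 + 34\right)^{2} = \left(-7\right)^{2} = 49$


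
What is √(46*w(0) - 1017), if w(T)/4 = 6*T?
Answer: 3*I*√113 ≈ 31.89*I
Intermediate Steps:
w(T) = 24*T (w(T) = 4*(6*T) = 24*T)
√(46*w(0) - 1017) = √(46*(24*0) - 1017) = √(46*0 - 1017) = √(0 - 1017) = √(-1017) = 3*I*√113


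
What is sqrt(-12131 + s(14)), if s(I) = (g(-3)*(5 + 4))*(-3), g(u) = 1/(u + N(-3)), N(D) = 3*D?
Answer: I*sqrt(48515)/2 ≈ 110.13*I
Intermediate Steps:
g(u) = 1/(-9 + u) (g(u) = 1/(u + 3*(-3)) = 1/(u - 9) = 1/(-9 + u))
s(I) = 9/4 (s(I) = ((5 + 4)/(-9 - 3))*(-3) = (9/(-12))*(-3) = -1/12*9*(-3) = -3/4*(-3) = 9/4)
sqrt(-12131 + s(14)) = sqrt(-12131 + 9/4) = sqrt(-48515/4) = I*sqrt(48515)/2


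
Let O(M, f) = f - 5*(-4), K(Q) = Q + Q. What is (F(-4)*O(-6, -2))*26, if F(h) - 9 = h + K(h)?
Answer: -1404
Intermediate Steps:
K(Q) = 2*Q
O(M, f) = 20 + f (O(M, f) = f + 20 = 20 + f)
F(h) = 9 + 3*h (F(h) = 9 + (h + 2*h) = 9 + 3*h)
(F(-4)*O(-6, -2))*26 = ((9 + 3*(-4))*(20 - 2))*26 = ((9 - 12)*18)*26 = -3*18*26 = -54*26 = -1404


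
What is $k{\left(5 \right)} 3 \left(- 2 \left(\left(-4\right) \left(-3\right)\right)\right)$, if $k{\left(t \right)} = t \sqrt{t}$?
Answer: $- 360 \sqrt{5} \approx -804.98$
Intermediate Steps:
$k{\left(t \right)} = t^{\frac{3}{2}}$
$k{\left(5 \right)} 3 \left(- 2 \left(\left(-4\right) \left(-3\right)\right)\right) = 5^{\frac{3}{2}} \cdot 3 \left(- 2 \left(\left(-4\right) \left(-3\right)\right)\right) = 5 \sqrt{5} \cdot 3 \left(\left(-2\right) 12\right) = 15 \sqrt{5} \left(-24\right) = - 360 \sqrt{5}$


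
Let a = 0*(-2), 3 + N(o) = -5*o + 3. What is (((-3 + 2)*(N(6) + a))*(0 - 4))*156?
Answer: -18720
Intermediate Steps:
N(o) = -5*o (N(o) = -3 + (-5*o + 3) = -3 + (3 - 5*o) = -5*o)
a = 0
(((-3 + 2)*(N(6) + a))*(0 - 4))*156 = (((-3 + 2)*(-5*6 + 0))*(0 - 4))*156 = (-(-30 + 0)*(-4))*156 = (-1*(-30)*(-4))*156 = (30*(-4))*156 = -120*156 = -18720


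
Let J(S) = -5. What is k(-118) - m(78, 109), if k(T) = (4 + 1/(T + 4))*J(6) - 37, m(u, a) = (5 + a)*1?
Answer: -19489/114 ≈ -170.96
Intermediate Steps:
m(u, a) = 5 + a
k(T) = -57 - 5/(4 + T) (k(T) = (4 + 1/(T + 4))*(-5) - 37 = (4 + 1/(4 + T))*(-5) - 37 = (-20 - 5/(4 + T)) - 37 = -57 - 5/(4 + T))
k(-118) - m(78, 109) = (-233 - 57*(-118))/(4 - 118) - (5 + 109) = (-233 + 6726)/(-114) - 1*114 = -1/114*6493 - 114 = -6493/114 - 114 = -19489/114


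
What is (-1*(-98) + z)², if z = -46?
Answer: 2704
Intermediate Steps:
(-1*(-98) + z)² = (-1*(-98) - 46)² = (98 - 46)² = 52² = 2704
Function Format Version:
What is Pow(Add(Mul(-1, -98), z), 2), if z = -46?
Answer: 2704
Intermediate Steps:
Pow(Add(Mul(-1, -98), z), 2) = Pow(Add(Mul(-1, -98), -46), 2) = Pow(Add(98, -46), 2) = Pow(52, 2) = 2704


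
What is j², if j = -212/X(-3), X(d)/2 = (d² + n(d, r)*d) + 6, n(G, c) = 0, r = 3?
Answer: 11236/225 ≈ 49.938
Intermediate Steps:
X(d) = 12 + 2*d² (X(d) = 2*((d² + 0*d) + 6) = 2*((d² + 0) + 6) = 2*(d² + 6) = 2*(6 + d²) = 12 + 2*d²)
j = -106/15 (j = -212/(12 + 2*(-3)²) = -212/(12 + 2*9) = -212/(12 + 18) = -212/30 = -212*1/30 = -106/15 ≈ -7.0667)
j² = (-106/15)² = 11236/225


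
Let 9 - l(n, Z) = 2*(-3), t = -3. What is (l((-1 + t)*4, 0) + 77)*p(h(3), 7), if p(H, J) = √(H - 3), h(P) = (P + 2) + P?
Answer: 92*√5 ≈ 205.72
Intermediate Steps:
l(n, Z) = 15 (l(n, Z) = 9 - 2*(-3) = 9 - 1*(-6) = 9 + 6 = 15)
h(P) = 2 + 2*P (h(P) = (2 + P) + P = 2 + 2*P)
p(H, J) = √(-3 + H)
(l((-1 + t)*4, 0) + 77)*p(h(3), 7) = (15 + 77)*√(-3 + (2 + 2*3)) = 92*√(-3 + (2 + 6)) = 92*√(-3 + 8) = 92*√5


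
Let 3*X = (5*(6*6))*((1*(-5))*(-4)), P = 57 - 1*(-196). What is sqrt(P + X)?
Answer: sqrt(1453) ≈ 38.118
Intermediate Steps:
P = 253 (P = 57 + 196 = 253)
X = 1200 (X = ((5*(6*6))*((1*(-5))*(-4)))/3 = ((5*36)*(-5*(-4)))/3 = (180*20)/3 = (1/3)*3600 = 1200)
sqrt(P + X) = sqrt(253 + 1200) = sqrt(1453)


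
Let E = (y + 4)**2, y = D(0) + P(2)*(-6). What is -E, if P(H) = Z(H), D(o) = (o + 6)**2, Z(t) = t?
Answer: -784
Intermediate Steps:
D(o) = (6 + o)**2
P(H) = H
y = 24 (y = (6 + 0)**2 + 2*(-6) = 6**2 - 12 = 36 - 12 = 24)
E = 784 (E = (24 + 4)**2 = 28**2 = 784)
-E = -1*784 = -784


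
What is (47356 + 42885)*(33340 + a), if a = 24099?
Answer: 5183352799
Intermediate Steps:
(47356 + 42885)*(33340 + a) = (47356 + 42885)*(33340 + 24099) = 90241*57439 = 5183352799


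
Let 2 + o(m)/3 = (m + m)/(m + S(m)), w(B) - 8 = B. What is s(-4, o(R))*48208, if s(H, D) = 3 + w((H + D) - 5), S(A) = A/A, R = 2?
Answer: 0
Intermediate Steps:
S(A) = 1
w(B) = 8 + B
o(m) = -6 + 6*m/(1 + m) (o(m) = -6 + 3*((m + m)/(m + 1)) = -6 + 3*((2*m)/(1 + m)) = -6 + 3*(2*m/(1 + m)) = -6 + 6*m/(1 + m))
s(H, D) = 6 + D + H (s(H, D) = 3 + (8 + ((H + D) - 5)) = 3 + (8 + ((D + H) - 5)) = 3 + (8 + (-5 + D + H)) = 3 + (3 + D + H) = 6 + D + H)
s(-4, o(R))*48208 = (6 - 6/(1 + 2) - 4)*48208 = (6 - 6/3 - 4)*48208 = (6 - 6*⅓ - 4)*48208 = (6 - 2 - 4)*48208 = 0*48208 = 0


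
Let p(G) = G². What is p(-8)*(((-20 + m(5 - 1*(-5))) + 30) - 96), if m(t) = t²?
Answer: 896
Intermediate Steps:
p(-8)*(((-20 + m(5 - 1*(-5))) + 30) - 96) = (-8)²*(((-20 + (5 - 1*(-5))²) + 30) - 96) = 64*(((-20 + (5 + 5)²) + 30) - 96) = 64*(((-20 + 10²) + 30) - 96) = 64*(((-20 + 100) + 30) - 96) = 64*((80 + 30) - 96) = 64*(110 - 96) = 64*14 = 896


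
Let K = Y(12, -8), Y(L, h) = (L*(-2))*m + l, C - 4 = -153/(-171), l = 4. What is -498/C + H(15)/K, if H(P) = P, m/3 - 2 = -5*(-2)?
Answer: -542581/5332 ≈ -101.76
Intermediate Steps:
m = 36 (m = 6 + 3*(-5*(-2)) = 6 + 3*10 = 6 + 30 = 36)
C = 93/19 (C = 4 - 153/(-171) = 4 - 153*(-1/171) = 4 + 17/19 = 93/19 ≈ 4.8947)
Y(L, h) = 4 - 72*L (Y(L, h) = (L*(-2))*36 + 4 = -2*L*36 + 4 = -72*L + 4 = 4 - 72*L)
K = -860 (K = 4 - 72*12 = 4 - 864 = -860)
-498/C + H(15)/K = -498/93/19 + 15/(-860) = -498*19/93 + 15*(-1/860) = -3154/31 - 3/172 = -542581/5332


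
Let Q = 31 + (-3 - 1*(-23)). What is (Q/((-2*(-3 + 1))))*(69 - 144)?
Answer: -3825/4 ≈ -956.25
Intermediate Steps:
Q = 51 (Q = 31 + (-3 + 23) = 31 + 20 = 51)
(Q/((-2*(-3 + 1))))*(69 - 144) = (51/((-2*(-3 + 1))))*(69 - 144) = (51/((-2*(-2))))*(-75) = (51/4)*(-75) = -3825/4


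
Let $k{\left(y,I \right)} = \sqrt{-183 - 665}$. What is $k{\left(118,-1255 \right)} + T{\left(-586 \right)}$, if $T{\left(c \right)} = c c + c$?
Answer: $342810 + 4 i \sqrt{53} \approx 3.4281 \cdot 10^{5} + 29.12 i$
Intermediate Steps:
$T{\left(c \right)} = c + c^{2}$ ($T{\left(c \right)} = c^{2} + c = c + c^{2}$)
$k{\left(y,I \right)} = 4 i \sqrt{53}$ ($k{\left(y,I \right)} = \sqrt{-848} = 4 i \sqrt{53}$)
$k{\left(118,-1255 \right)} + T{\left(-586 \right)} = 4 i \sqrt{53} - 586 \left(1 - 586\right) = 4 i \sqrt{53} - -342810 = 4 i \sqrt{53} + 342810 = 342810 + 4 i \sqrt{53}$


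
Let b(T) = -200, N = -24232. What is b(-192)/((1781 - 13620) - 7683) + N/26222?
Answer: -116953176/127976471 ≈ -0.91387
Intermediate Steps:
b(-192)/((1781 - 13620) - 7683) + N/26222 = -200/((1781 - 13620) - 7683) - 24232/26222 = -200/(-11839 - 7683) - 24232*1/26222 = -200/(-19522) - 12116/13111 = -200*(-1/19522) - 12116/13111 = 100/9761 - 12116/13111 = -116953176/127976471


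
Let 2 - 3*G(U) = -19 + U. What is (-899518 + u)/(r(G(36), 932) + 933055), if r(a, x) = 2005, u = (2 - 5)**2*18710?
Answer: -182782/233765 ≈ -0.78191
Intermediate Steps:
u = 168390 (u = (-3)**2*18710 = 9*18710 = 168390)
G(U) = 7 - U/3 (G(U) = 2/3 - (-19 + U)/3 = 2/3 + (19/3 - U/3) = 7 - U/3)
(-899518 + u)/(r(G(36), 932) + 933055) = (-899518 + 168390)/(2005 + 933055) = -731128/935060 = -731128*1/935060 = -182782/233765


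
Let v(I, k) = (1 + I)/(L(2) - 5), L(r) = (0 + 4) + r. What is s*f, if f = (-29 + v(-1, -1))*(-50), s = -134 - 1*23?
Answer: -227650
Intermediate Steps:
L(r) = 4 + r
v(I, k) = 1 + I (v(I, k) = (1 + I)/((4 + 2) - 5) = (1 + I)/(6 - 5) = (1 + I)/1 = (1 + I)*1 = 1 + I)
s = -157 (s = -134 - 23 = -157)
f = 1450 (f = (-29 + (1 - 1))*(-50) = (-29 + 0)*(-50) = -29*(-50) = 1450)
s*f = -157*1450 = -227650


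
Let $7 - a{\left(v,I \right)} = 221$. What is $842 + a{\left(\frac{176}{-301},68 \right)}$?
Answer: $628$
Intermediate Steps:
$a{\left(v,I \right)} = -214$ ($a{\left(v,I \right)} = 7 - 221 = -214$)
$842 + a{\left(\frac{176}{-301},68 \right)} = 842 - 214 = 628$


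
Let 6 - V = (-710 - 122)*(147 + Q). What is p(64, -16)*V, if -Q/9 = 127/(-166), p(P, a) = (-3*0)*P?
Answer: 0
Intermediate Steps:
p(P, a) = 0 (p(P, a) = 0*P = 0)
Q = 1143/166 (Q = -1143/(-166) = -1143*(-1)/166 = -9*(-127/166) = 1143/166 ≈ 6.8855)
V = 10627218/83 (V = 6 - (-710 - 122)*(147 + 1143/166) = 6 - (-832)*25545/166 = 6 - 1*(-10626720/83) = 6 + 10626720/83 = 10627218/83 ≈ 1.2804e+5)
p(64, -16)*V = 0*(10627218/83) = 0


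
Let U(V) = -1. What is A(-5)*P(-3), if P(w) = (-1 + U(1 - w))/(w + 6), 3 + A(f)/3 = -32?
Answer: 70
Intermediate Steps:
A(f) = -105 (A(f) = -9 + 3*(-32) = -9 - 96 = -105)
P(w) = -2/(6 + w) (P(w) = (-1 - 1)/(w + 6) = -2/(6 + w))
A(-5)*P(-3) = -(-210)/(6 - 3) = -(-210)/3 = -105*(-2/3) = 70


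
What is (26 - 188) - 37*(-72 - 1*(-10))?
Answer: 2132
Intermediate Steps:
(26 - 188) - 37*(-72 - 1*(-10)) = -162 - 37*(-72 + 10) = -162 - 37*(-62) = -162 + 2294 = 2132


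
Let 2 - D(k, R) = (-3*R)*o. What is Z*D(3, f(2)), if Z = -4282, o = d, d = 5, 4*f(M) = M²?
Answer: -72794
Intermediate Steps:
f(M) = M²/4
o = 5
D(k, R) = 2 + 15*R (D(k, R) = 2 - (-3*R)*5 = 2 - (-15)*R = 2 + 15*R)
Z*D(3, f(2)) = -4282*(2 + 15*((¼)*2²)) = -4282*(2 + 15*((¼)*4)) = -4282*(2 + 15*1) = -4282*(2 + 15) = -4282*17 = -72794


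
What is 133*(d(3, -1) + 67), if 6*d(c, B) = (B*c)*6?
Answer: 8512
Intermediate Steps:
d(c, B) = B*c (d(c, B) = ((B*c)*6)/6 = (6*B*c)/6 = B*c)
133*(d(3, -1) + 67) = 133*(-1*3 + 67) = 133*(-3 + 67) = 133*64 = 8512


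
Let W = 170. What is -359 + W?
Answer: -189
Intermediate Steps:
-359 + W = -359 + 170 = -189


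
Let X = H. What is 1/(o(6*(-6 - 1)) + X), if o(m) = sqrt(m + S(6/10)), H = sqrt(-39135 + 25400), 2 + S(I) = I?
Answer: -5*I/(sqrt(1085) + 5*sqrt(13735)) ≈ -0.0080786*I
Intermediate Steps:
S(I) = -2 + I
H = I*sqrt(13735) (H = sqrt(-13735) = I*sqrt(13735) ≈ 117.2*I)
X = I*sqrt(13735) ≈ 117.2*I
o(m) = sqrt(-7/5 + m) (o(m) = sqrt(m + (-2 + 6/10)) = sqrt(m + (-2 + 6*(1/10))) = sqrt(m + (-2 + 3/5)) = sqrt(m - 7/5) = sqrt(-7/5 + m))
1/(o(6*(-6 - 1)) + X) = 1/(sqrt(-35 + 25*(6*(-6 - 1)))/5 + I*sqrt(13735)) = 1/(sqrt(-35 + 25*(6*(-7)))/5 + I*sqrt(13735)) = 1/(sqrt(-35 + 25*(-42))/5 + I*sqrt(13735)) = 1/(sqrt(-35 - 1050)/5 + I*sqrt(13735)) = 1/(sqrt(-1085)/5 + I*sqrt(13735)) = 1/((I*sqrt(1085))/5 + I*sqrt(13735)) = 1/(I*sqrt(1085)/5 + I*sqrt(13735)) = 1/(I*sqrt(13735) + I*sqrt(1085)/5)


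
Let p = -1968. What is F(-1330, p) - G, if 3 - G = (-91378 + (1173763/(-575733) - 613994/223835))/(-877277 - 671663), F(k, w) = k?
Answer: -266069223406773493603/199610652537431700 ≈ -1332.9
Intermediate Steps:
G = 587055531989332603/199610652537431700 (G = 3 - (-91378 + (1173763/(-575733) - 613994/223835))/(-877277 - 671663) = 3 - (-91378 + (1173763*(-1/575733) - 613994*1/223835))/(-1548940) = 3 - (-91378 + (-1173763/575733 - 613994/223835))*(-1)/1548940 = 3 - (-91378 - 616225848707/128869196055)*(-1)/1548940 = 3 - (-11776425622962497)*(-1)/(128869196055*1548940) = 3 - 1*11776425622962497/199610652537431700 = 3 - 11776425622962497/199610652537431700 = 587055531989332603/199610652537431700 ≈ 2.9410)
F(-1330, p) - G = -1330 - 1*587055531989332603/199610652537431700 = -1330 - 587055531989332603/199610652537431700 = -266069223406773493603/199610652537431700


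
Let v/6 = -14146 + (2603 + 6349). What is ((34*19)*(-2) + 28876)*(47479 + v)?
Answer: 450032960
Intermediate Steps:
v = -31164 (v = 6*(-14146 + (2603 + 6349)) = 6*(-14146 + 8952) = 6*(-5194) = -31164)
((34*19)*(-2) + 28876)*(47479 + v) = ((34*19)*(-2) + 28876)*(47479 - 31164) = (646*(-2) + 28876)*16315 = (-1292 + 28876)*16315 = 27584*16315 = 450032960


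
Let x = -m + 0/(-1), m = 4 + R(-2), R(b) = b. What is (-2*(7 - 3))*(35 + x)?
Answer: -264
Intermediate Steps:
m = 2 (m = 4 - 2 = 2)
x = -2 (x = -1*2 + 0/(-1) = -2 + 0*(-1) = -2 + 0 = -2)
(-2*(7 - 3))*(35 + x) = (-2*(7 - 3))*(35 - 2) = -2*4*33 = -8*33 = -264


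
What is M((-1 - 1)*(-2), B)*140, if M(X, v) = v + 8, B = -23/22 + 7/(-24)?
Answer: 61565/66 ≈ 932.80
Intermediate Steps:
B = -353/264 (B = -23*1/22 + 7*(-1/24) = -23/22 - 7/24 = -353/264 ≈ -1.3371)
M(X, v) = 8 + v
M((-1 - 1)*(-2), B)*140 = (8 - 353/264)*140 = (1759/264)*140 = 61565/66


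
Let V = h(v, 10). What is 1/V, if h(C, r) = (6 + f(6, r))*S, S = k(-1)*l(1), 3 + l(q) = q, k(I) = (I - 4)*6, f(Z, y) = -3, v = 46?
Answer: 1/180 ≈ 0.0055556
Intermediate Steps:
k(I) = -24 + 6*I (k(I) = (-4 + I)*6 = -24 + 6*I)
l(q) = -3 + q
S = 60 (S = (-24 + 6*(-1))*(-3 + 1) = (-24 - 6)*(-2) = -30*(-2) = 60)
h(C, r) = 180 (h(C, r) = (6 - 3)*60 = 3*60 = 180)
V = 180
1/V = 1/180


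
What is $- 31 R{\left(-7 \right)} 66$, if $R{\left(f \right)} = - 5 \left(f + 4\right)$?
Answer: $-30690$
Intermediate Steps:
$R{\left(f \right)} = -20 - 5 f$ ($R{\left(f \right)} = - 5 \left(4 + f\right) = -20 - 5 f$)
$- 31 R{\left(-7 \right)} 66 = - 31 \left(-20 - -35\right) 66 = - 31 \left(-20 + 35\right) 66 = \left(-31\right) 15 \cdot 66 = \left(-465\right) 66 = -30690$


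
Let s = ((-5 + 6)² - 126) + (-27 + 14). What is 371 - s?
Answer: 509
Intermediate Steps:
s = -138 (s = (1² - 126) - 13 = (1 - 126) - 13 = -125 - 13 = -138)
371 - s = 371 - 1*(-138) = 371 + 138 = 509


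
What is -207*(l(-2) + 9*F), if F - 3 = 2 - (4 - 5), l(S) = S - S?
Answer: -11178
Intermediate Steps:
l(S) = 0
F = 6 (F = 3 + (2 - (4 - 5)) = 3 + (2 - 1*(-1)) = 3 + (2 + 1) = 3 + 3 = 6)
-207*(l(-2) + 9*F) = -207*(0 + 9*6) = -207*(0 + 54) = -207*54 = -11178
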